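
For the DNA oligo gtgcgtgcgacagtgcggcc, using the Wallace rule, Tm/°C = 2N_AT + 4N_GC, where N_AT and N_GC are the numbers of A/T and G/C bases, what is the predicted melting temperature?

T=3, C=6, G=9, A=2
AT pairs contribute 5, GC pairs contribute 15.
Tm = 2(5) + 4(15) = 10 + 60 = 70°C

70°C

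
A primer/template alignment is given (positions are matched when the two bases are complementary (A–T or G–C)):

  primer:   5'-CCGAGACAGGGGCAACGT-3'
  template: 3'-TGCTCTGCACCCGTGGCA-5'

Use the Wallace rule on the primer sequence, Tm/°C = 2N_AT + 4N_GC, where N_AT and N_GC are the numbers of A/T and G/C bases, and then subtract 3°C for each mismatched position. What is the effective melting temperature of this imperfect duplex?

48°C

Primer base counts: A=5, T=1, G=7, C=5 → A+T=6, G+C=12
Perfect-match Tm = 2(6) + 4(12) = 12 + 48 = 60°C
Mismatches (positions where the bases are not complementary): 4 (at positions 1, 8, 9, 15)
Effective Tm = 60 − 4×3 = 60 − 12 = 48°C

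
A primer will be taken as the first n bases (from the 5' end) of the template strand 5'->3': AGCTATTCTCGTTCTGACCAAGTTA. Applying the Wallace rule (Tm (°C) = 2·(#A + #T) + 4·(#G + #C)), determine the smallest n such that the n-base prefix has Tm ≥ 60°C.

n = 21

First 20 bases: AGCTATTCTCGTTCTGACCA → Tm = 58°C (< 60°C)
First 21 bases: AGCTATTCTCGTTCTGACCAA → Tm = 60°C (≥ 60°C)
Since every base adds ≥2°C, Tm only increases with n, so the threshold is first crossed at n = 21.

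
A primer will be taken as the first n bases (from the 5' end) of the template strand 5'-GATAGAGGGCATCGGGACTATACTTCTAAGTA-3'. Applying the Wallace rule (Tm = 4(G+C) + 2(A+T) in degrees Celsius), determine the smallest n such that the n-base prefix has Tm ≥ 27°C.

First 8 bases: GATAGAGG → Tm = 24°C (< 27°C)
First 9 bases: GATAGAGGG → Tm = 28°C (≥ 27°C)
Since every base adds ≥2°C, Tm only increases with n, so the threshold is first crossed at n = 9.

n = 9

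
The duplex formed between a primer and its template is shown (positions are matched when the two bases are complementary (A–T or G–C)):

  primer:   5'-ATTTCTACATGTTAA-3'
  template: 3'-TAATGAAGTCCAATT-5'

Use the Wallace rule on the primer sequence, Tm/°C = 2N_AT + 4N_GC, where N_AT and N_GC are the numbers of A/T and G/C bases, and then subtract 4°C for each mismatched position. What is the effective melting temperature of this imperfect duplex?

24°C

Primer base counts: A=5, T=7, G=1, C=2 → A+T=12, G+C=3
Perfect-match Tm = 2(12) + 4(3) = 24 + 12 = 36°C
Mismatches (positions where the bases are not complementary): 3 (at positions 4, 7, 10)
Effective Tm = 36 − 3×4 = 36 − 12 = 24°C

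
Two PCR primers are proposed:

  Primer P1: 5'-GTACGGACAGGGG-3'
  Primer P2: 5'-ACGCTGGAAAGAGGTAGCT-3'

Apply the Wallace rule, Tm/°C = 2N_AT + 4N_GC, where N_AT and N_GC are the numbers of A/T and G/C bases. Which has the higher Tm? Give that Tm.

Primer P1: A+T=4, G+C=9 → Tm = 2(4)+4(9) = 44°C
Primer P2: A+T=9, G+C=10 → Tm = 2(9)+4(10) = 58°C
44°C vs 58°C → primer P2 is higher.

Primer P2, 58°C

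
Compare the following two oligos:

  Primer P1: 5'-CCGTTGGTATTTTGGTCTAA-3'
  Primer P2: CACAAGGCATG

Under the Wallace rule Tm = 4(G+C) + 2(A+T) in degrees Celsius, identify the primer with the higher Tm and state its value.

Primer P1, 56°C

Primer P1: A+T=12, G+C=8 → Tm = 2(12)+4(8) = 56°C
Primer P2: A+T=5, G+C=6 → Tm = 2(5)+4(6) = 34°C
56°C vs 34°C → primer P1 is higher.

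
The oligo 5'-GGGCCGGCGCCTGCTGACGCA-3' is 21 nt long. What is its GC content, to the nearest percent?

C=8, G=9, T=2, A=2
G+C = 9 + 8 = 17 out of 21 bases
%GC = 17/21 × 100 = 80.95% ≈ 81%

81%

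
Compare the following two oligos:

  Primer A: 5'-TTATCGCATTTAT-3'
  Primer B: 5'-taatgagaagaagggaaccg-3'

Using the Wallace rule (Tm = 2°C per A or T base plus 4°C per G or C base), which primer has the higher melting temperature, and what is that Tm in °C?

Primer A: A+T=10, G+C=3 → Tm = 2(10)+4(3) = 32°C
Primer B: A+T=11, G+C=9 → Tm = 2(11)+4(9) = 58°C
32°C vs 58°C → primer B is higher.

Primer B, 58°C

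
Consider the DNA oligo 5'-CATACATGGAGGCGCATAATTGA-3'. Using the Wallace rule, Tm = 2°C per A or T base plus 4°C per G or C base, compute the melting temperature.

Base counts: A=8, G=6, C=4, T=5
AT pairs contribute 13, GC pairs contribute 10.
Tm = 2(13) + 4(10) = 26 + 40 = 66°C

66°C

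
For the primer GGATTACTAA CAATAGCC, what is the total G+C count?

Counting bases: C=4, A=7, T=4, G=3
G+C = 3 + 4 = 7

7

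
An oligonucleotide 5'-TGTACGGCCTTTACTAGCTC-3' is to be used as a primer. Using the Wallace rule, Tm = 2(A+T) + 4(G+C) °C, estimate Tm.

60°C

Scanning the sequence gives C=6, G=4, A=3, T=7.
A+T = 10, G+C = 10
Tm = 2(10) + 4(10) = 20 + 40 = 60°C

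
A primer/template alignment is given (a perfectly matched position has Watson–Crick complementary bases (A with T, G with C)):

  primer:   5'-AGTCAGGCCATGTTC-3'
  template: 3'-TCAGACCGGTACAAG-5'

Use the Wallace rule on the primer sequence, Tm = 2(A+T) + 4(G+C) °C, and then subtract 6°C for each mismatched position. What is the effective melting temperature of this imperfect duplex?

Primer base counts: A=3, T=4, G=4, C=4 → A+T=7, G+C=8
Perfect-match Tm = 2(7) + 4(8) = 14 + 32 = 46°C
Mismatches (positions where the bases are not complementary): 1 (at position 5)
Effective Tm = 46 − 1×6 = 46 − 6 = 40°C

40°C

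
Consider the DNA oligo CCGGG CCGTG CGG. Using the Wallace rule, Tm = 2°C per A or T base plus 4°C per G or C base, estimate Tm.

C=5, T=1, A=0, G=7
AT pairs contribute 1, GC pairs contribute 12.
Tm = 2×1 + 4×12 = 50°C

50°C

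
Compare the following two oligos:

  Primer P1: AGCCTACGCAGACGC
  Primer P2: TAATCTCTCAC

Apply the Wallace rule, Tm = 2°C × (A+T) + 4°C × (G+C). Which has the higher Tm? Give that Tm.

Primer P1, 50°C

Primer P1: A+T=5, G+C=10 → Tm = 2(5)+4(10) = 50°C
Primer P2: A+T=7, G+C=4 → Tm = 2(7)+4(4) = 30°C
50°C vs 30°C → primer P1 is higher.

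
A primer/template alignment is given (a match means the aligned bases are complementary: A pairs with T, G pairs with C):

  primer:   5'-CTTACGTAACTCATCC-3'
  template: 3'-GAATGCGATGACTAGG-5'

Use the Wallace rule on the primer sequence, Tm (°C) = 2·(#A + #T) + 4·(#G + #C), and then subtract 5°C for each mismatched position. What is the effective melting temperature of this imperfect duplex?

Primer base counts: A=4, T=5, G=1, C=6 → A+T=9, G+C=7
Perfect-match Tm = 2(9) + 4(7) = 18 + 28 = 46°C
Mismatches (positions where the bases are not complementary): 3 (at positions 7, 8, 12)
Effective Tm = 46 − 3×5 = 46 − 15 = 31°C

31°C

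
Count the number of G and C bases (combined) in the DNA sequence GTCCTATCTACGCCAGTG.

Counting bases: T=5, G=4, C=6, A=3
G+C = 4 + 6 = 10

10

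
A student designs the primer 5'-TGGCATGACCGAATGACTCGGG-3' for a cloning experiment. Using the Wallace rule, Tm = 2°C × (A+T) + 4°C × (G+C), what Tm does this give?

Scanning the sequence gives A=5, T=4, C=5, G=8.
A+T = 9, G+C = 13
Tm = 4·13 + 2·9 = 52 + 18 = 70°C

70°C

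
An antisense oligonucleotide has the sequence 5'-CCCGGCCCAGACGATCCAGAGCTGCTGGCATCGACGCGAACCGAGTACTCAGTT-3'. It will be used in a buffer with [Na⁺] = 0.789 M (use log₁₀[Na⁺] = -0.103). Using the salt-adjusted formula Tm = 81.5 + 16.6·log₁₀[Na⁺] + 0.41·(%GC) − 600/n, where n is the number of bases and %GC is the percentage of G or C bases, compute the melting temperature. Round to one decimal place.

94.5°C

Length n = 54. G=15, A=12, T=8, C=19
G+C = 34, so %GC = 34/54 × 100 = 62.963%
Salt term: 16.6 × (-0.103) = -1.71
GC term: 0.41 × 62.963 = 25.815; length term: −600/54 = −11.111
Tm = 81.5 + (-1.71) + 25.815 − 11.111 = 94.494 → 94.5°C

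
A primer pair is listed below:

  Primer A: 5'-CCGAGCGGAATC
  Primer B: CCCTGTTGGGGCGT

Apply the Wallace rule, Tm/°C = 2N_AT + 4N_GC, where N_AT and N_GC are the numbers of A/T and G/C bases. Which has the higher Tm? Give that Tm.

Primer B, 48°C

Primer A: A+T=4, G+C=8 → Tm = 2(4)+4(8) = 40°C
Primer B: A+T=4, G+C=10 → Tm = 2(4)+4(10) = 48°C
40°C vs 48°C → primer B is higher.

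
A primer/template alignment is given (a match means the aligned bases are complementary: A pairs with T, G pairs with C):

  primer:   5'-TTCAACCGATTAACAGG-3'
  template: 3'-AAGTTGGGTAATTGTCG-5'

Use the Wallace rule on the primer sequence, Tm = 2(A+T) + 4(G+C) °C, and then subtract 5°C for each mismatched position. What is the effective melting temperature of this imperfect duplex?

Primer base counts: A=6, T=4, G=3, C=4 → A+T=10, G+C=7
Perfect-match Tm = 2(10) + 4(7) = 20 + 28 = 48°C
Mismatches (positions where the bases are not complementary): 2 (at positions 8, 17)
Effective Tm = 48 − 2×5 = 48 − 10 = 38°C

38°C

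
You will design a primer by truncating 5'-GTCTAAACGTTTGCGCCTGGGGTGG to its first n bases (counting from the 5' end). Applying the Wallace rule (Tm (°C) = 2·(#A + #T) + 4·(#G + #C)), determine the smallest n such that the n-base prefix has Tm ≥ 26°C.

First 8 bases: GTCTAAAC → Tm = 22°C (< 26°C)
First 9 bases: GTCTAAACG → Tm = 26°C (≥ 26°C)
Since every base adds ≥2°C, Tm only increases with n, so the threshold is first crossed at n = 9.

n = 9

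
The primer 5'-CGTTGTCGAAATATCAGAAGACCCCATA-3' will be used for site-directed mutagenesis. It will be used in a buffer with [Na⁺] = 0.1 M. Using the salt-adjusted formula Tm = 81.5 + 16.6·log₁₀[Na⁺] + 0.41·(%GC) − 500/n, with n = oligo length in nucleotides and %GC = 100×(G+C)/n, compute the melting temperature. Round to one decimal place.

Length n = 28. Base counts: A=10, C=7, T=6, G=5
G+C = 12, so %GC = 12/28 × 100 = 42.857%
Salt term: 16.6 × (-1) = -16.6
GC term: 0.41 × 42.857 = 17.571; length term: −500/28 = −17.857
Tm = 81.5 + (-16.6) + 17.571 − 17.857 = 64.614 → 64.6°C

64.6°C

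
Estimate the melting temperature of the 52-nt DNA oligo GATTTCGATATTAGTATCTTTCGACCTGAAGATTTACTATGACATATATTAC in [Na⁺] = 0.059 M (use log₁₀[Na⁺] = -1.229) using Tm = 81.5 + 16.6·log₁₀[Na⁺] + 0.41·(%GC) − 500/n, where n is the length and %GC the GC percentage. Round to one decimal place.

Length n = 52. Base counts: C=8, A=16, T=21, G=7
G+C = 15, so %GC = 15/52 × 100 = 28.846%
Salt term: 16.6 × (-1.229) = -20.401
GC term: 0.41 × 28.846 = 11.827; length term: −500/52 = −9.615
Tm = 81.5 + (-20.401) + 11.827 − 9.615 = 63.311 → 63.3°C

63.3°C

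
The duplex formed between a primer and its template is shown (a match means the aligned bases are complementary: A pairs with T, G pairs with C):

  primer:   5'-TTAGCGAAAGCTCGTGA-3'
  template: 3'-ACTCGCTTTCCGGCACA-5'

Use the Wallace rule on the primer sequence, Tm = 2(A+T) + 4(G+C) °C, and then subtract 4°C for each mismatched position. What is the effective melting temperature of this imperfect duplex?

34°C

Primer base counts: A=5, T=4, G=5, C=3 → A+T=9, G+C=8
Perfect-match Tm = 2(9) + 4(8) = 18 + 32 = 50°C
Mismatches (positions where the bases are not complementary): 4 (at positions 2, 11, 12, 17)
Effective Tm = 50 − 4×4 = 50 − 16 = 34°C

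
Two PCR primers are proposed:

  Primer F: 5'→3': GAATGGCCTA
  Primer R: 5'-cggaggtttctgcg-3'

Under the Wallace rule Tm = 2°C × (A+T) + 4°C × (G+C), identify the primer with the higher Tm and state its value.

Primer R, 46°C

Primer F: A+T=5, G+C=5 → Tm = 2(5)+4(5) = 30°C
Primer R: A+T=5, G+C=9 → Tm = 2(5)+4(9) = 46°C
30°C vs 46°C → primer R is higher.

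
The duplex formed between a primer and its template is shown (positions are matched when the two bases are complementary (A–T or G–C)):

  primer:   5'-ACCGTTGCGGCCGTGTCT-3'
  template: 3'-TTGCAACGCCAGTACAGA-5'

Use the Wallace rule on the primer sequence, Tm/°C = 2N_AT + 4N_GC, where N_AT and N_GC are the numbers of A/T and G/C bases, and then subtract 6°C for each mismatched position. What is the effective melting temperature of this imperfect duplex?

42°C

Primer base counts: A=1, T=5, G=6, C=6 → A+T=6, G+C=12
Perfect-match Tm = 2(6) + 4(12) = 12 + 48 = 60°C
Mismatches (positions where the bases are not complementary): 3 (at positions 2, 11, 13)
Effective Tm = 60 − 3×6 = 60 − 18 = 42°C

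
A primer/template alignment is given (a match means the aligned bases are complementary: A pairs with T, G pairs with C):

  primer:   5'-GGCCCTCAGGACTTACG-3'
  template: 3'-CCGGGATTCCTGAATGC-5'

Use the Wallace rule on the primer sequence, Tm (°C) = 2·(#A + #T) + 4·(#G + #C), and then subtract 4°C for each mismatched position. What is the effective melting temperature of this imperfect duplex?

52°C

Primer base counts: A=3, T=3, G=5, C=6 → A+T=6, G+C=11
Perfect-match Tm = 2(6) + 4(11) = 12 + 44 = 56°C
Mismatches (positions where the bases are not complementary): 1 (at position 7)
Effective Tm = 56 − 1×4 = 56 − 4 = 52°C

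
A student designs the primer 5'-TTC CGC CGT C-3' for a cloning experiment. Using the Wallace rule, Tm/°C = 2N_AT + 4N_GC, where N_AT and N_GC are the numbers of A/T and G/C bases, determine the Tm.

34°C

Base counts: G=2, T=3, A=0, C=5
A+T = 3, G+C = 7
Tm = 4·7 + 2·3 = 28 + 6 = 34°C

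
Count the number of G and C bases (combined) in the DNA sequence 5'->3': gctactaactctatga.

6

Counting bases: G=2, A=5, C=4, T=5
Total G or C: 2 + 4 = 6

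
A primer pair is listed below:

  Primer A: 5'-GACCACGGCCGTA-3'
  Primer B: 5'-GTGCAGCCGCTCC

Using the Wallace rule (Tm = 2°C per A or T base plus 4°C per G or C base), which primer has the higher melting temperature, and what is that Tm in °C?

Primer A: A+T=4, G+C=9 → Tm = 2(4)+4(9) = 44°C
Primer B: A+T=3, G+C=10 → Tm = 2(3)+4(10) = 46°C
44°C vs 46°C → primer B is higher.

Primer B, 46°C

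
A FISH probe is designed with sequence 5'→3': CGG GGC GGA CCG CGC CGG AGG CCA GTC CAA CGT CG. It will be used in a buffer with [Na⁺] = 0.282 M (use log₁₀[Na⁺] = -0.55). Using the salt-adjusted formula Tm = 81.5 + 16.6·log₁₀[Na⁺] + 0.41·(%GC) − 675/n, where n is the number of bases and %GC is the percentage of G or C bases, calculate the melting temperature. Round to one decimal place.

85.9°C

Length n = 35. Scanning the sequence gives T=2, C=13, G=15, A=5.
G+C = 28, so %GC = 28/35 × 100 = 80%
Salt term: 16.6 × (-0.55) = -9.13
GC term: 0.41 × 80 = 32.8; length term: −675/35 = −19.286
Tm = 81.5 + (-9.13) + 32.8 − 19.286 = 85.884 → 85.9°C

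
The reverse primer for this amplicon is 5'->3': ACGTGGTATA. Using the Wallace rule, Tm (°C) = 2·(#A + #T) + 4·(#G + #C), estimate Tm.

C=1, T=3, G=3, A=3
AT pairs contribute 6, GC pairs contribute 4.
Tm = 4·4 + 2·6 = 16 + 12 = 28°C

28°C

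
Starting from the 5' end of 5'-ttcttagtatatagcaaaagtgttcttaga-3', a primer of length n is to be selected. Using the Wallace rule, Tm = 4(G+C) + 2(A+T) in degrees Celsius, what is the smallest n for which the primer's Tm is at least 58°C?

First 22 bases: TTCTTAGTATATAGCAAAAGTG → Tm = 56°C (< 58°C)
First 23 bases: TTCTTAGTATATAGCAAAAGTGT → Tm = 58°C (≥ 58°C)
Since every base adds ≥2°C, Tm only increases with n, so the threshold is first crossed at n = 23.

n = 23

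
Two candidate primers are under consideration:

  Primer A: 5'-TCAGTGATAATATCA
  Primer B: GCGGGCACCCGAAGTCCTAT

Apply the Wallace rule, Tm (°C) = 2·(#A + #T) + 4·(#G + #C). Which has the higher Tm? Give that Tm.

Primer A: A+T=11, G+C=4 → Tm = 2(11)+4(4) = 38°C
Primer B: A+T=7, G+C=13 → Tm = 2(7)+4(13) = 66°C
38°C vs 66°C → primer B is higher.

Primer B, 66°C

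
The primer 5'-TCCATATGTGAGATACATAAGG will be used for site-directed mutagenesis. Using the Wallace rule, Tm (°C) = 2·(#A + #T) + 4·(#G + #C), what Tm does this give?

Scanning the sequence gives A=8, T=6, C=3, G=5.
So N_AT = 14 and N_GC = 8.
Tm = 2(14) + 4(8) = 28 + 32 = 60°C

60°C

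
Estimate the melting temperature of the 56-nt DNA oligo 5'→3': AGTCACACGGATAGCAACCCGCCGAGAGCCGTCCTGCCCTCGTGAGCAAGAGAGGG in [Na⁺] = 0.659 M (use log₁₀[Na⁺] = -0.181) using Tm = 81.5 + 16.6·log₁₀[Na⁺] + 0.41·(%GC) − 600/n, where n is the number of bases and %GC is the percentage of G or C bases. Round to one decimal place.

94.1°C

Length n = 56. Counting bases: T=6, A=14, G=18, C=18
G+C = 36, so %GC = 36/56 × 100 = 64.286%
Salt term: 16.6 × (-0.181) = -3.005
GC term: 0.41 × 64.286 = 26.357; length term: −600/56 = −10.714
Tm = 81.5 + (-3.005) + 26.357 − 10.714 = 94.138 → 94.1°C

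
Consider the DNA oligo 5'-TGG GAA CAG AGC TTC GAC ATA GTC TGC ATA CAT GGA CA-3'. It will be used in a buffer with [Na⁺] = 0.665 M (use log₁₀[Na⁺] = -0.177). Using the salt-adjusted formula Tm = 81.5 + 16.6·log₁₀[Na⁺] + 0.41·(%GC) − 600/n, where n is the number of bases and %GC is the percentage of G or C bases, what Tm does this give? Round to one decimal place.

82.2°C

Length n = 38. A=12, T=8, C=8, G=10
G+C = 18, so %GC = 18/38 × 100 = 47.368%
Salt term: 16.6 × (-0.177) = -2.938
GC term: 0.41 × 47.368 = 19.421; length term: −600/38 = −15.789
Tm = 81.5 + (-2.938) + 19.421 − 15.789 = 82.194 → 82.2°C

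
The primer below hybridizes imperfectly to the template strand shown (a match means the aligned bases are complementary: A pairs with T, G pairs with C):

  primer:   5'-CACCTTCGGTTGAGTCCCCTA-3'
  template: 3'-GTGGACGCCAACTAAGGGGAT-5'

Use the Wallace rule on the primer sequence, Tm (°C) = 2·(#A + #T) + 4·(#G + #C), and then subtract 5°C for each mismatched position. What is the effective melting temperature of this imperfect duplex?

Primer base counts: A=3, T=6, G=4, C=8 → A+T=9, G+C=12
Perfect-match Tm = 2(9) + 4(12) = 18 + 48 = 66°C
Mismatches (positions where the bases are not complementary): 2 (at positions 6, 14)
Effective Tm = 66 − 2×5 = 66 − 10 = 56°C

56°C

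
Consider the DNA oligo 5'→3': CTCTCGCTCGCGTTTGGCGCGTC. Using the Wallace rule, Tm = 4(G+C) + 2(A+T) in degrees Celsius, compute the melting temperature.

Base counts: A=0, G=7, C=9, T=7
So N_AT = 7 and N_GC = 16.
Tm = 4·16 + 2·7 = 64 + 14 = 78°C

78°C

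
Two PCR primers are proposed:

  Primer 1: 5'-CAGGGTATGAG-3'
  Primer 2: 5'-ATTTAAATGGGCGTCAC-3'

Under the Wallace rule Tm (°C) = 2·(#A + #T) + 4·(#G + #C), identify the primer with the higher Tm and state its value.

Primer 2, 48°C

Primer 1: A+T=5, G+C=6 → Tm = 2(5)+4(6) = 34°C
Primer 2: A+T=10, G+C=7 → Tm = 2(10)+4(7) = 48°C
34°C vs 48°C → primer 2 is higher.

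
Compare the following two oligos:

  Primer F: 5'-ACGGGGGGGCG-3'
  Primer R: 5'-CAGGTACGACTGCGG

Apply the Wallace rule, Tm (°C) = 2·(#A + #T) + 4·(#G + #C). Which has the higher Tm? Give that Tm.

Primer F: A+T=1, G+C=10 → Tm = 2(1)+4(10) = 42°C
Primer R: A+T=5, G+C=10 → Tm = 2(5)+4(10) = 50°C
42°C vs 50°C → primer R is higher.

Primer R, 50°C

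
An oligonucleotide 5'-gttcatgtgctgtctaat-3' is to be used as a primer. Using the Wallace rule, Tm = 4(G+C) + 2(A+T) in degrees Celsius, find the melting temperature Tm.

Base counts: A=3, C=3, G=4, T=8
AT pairs contribute 11, GC pairs contribute 7.
Tm = 2(11) + 4(7) = 22 + 28 = 50°C

50°C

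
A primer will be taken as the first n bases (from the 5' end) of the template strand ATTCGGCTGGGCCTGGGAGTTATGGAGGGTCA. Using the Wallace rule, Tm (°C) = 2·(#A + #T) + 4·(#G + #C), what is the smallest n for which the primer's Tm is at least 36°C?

n = 11

First 10 bases: ATTCGGCTGG → Tm = 32°C (< 36°C)
First 11 bases: ATTCGGCTGGG → Tm = 36°C (≥ 36°C)
Each additional base adds 2°C (A/T) or 4°C (G/C), so Tm is non-decreasing in n; n = 11 is the first length to reach 36°C.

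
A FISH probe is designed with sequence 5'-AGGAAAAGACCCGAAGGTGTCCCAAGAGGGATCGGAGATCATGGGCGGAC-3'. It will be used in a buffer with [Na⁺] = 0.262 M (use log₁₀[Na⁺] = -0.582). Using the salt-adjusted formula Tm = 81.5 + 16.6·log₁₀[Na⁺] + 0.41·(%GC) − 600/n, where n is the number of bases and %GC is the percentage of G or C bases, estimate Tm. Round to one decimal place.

Length n = 50. G=19, A=16, C=10, T=5
G+C = 29, so %GC = 29/50 × 100 = 58%
Salt term: 16.6 × (-0.582) = -9.661
GC term: 0.41 × 58 = 23.78; length term: −600/50 = −12
Tm = 81.5 + (-9.661) + 23.78 − 12 = 83.619 → 83.6°C

83.6°C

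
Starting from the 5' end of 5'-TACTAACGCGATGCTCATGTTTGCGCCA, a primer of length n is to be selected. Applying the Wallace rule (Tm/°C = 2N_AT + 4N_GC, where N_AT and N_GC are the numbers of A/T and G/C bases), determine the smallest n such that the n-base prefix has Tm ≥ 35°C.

n = 13

First 12 bases: TACTAACGCGAT → Tm = 34°C (< 35°C)
First 13 bases: TACTAACGCGATG → Tm = 38°C (≥ 35°C)
Since every base adds ≥2°C, Tm only increases with n, so the threshold is first crossed at n = 13.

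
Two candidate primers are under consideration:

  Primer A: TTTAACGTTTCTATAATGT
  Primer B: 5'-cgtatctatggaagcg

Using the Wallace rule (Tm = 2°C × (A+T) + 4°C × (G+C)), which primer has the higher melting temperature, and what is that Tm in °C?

Primer B, 48°C

Primer A: A+T=15, G+C=4 → Tm = 2(15)+4(4) = 46°C
Primer B: A+T=8, G+C=8 → Tm = 2(8)+4(8) = 48°C
46°C vs 48°C → primer B is higher.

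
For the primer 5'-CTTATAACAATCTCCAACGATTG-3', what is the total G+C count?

8

Scanning the sequence gives C=6, A=8, T=7, G=2.
G+C = 2 + 6 = 8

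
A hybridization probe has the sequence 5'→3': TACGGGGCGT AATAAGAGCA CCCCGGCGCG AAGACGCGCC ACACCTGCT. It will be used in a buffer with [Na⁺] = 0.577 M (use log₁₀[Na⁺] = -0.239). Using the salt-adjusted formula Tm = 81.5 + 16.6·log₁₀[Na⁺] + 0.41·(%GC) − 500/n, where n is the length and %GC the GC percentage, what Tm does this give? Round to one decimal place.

Length n = 49. Counting bases: T=5, A=12, C=17, G=15
G+C = 32, so %GC = 32/49 × 100 = 65.306%
Salt term: 16.6 × (-0.239) = -3.967
GC term: 0.41 × 65.306 = 26.775; length term: −500/49 = −10.204
Tm = 81.5 + (-3.967) + 26.775 − 10.204 = 94.104 → 94.1°C

94.1°C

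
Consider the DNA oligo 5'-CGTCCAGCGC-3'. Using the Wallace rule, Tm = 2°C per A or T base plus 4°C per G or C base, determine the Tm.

Base counts: A=1, G=3, T=1, C=5
AT pairs contribute 2, GC pairs contribute 8.
Tm = 2(2) + 4(8) = 4 + 32 = 36°C

36°C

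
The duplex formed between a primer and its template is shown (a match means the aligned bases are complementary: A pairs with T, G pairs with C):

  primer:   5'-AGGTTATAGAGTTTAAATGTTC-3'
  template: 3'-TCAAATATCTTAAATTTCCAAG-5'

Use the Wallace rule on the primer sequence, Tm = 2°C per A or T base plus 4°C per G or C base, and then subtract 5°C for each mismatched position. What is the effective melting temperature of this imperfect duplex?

41°C

Primer base counts: A=7, T=9, G=5, C=1 → A+T=16, G+C=6
Perfect-match Tm = 2(16) + 4(6) = 32 + 24 = 56°C
Mismatches (positions where the bases are not complementary): 3 (at positions 3, 11, 18)
Effective Tm = 56 − 3×5 = 56 − 15 = 41°C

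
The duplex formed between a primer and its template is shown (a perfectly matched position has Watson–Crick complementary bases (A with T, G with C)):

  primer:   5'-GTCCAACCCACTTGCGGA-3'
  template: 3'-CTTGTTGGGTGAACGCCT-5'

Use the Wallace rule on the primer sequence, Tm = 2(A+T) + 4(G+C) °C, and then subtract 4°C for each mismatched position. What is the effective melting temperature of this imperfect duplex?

50°C

Primer base counts: A=4, T=3, G=4, C=7 → A+T=7, G+C=11
Perfect-match Tm = 2(7) + 4(11) = 14 + 44 = 58°C
Mismatches (positions where the bases are not complementary): 2 (at positions 2, 3)
Effective Tm = 58 − 2×4 = 58 − 8 = 50°C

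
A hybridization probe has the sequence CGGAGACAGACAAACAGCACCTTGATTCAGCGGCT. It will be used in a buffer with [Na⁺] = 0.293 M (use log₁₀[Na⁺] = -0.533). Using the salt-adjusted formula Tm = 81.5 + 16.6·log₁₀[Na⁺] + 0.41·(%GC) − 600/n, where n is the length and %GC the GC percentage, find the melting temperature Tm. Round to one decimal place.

77.8°C

Length n = 35. Scanning the sequence gives C=10, G=9, A=11, T=5.
G+C = 19, so %GC = 19/35 × 100 = 54.286%
Salt term: 16.6 × (-0.533) = -8.848
GC term: 0.41 × 54.286 = 22.257; length term: −600/35 = −17.143
Tm = 81.5 + (-8.848) + 22.257 − 17.143 = 77.766 → 77.8°C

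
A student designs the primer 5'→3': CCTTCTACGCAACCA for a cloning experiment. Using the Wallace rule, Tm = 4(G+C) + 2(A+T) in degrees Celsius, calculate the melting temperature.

46°C

C=7, T=3, G=1, A=4
AT pairs contribute 7, GC pairs contribute 8.
Tm = 2×7 + 4×8 = 46°C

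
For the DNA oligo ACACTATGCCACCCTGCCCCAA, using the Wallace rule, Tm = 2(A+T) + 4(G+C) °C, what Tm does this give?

Scanning the sequence gives C=11, A=6, G=2, T=3.
So N_AT = 9 and N_GC = 13.
Tm = 4·13 + 2·9 = 52 + 18 = 70°C

70°C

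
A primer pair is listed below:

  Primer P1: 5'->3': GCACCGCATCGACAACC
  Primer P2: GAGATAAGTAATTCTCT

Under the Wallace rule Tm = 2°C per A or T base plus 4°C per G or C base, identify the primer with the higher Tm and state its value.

Primer P1: A+T=6, G+C=11 → Tm = 2(6)+4(11) = 56°C
Primer P2: A+T=12, G+C=5 → Tm = 2(12)+4(5) = 44°C
56°C vs 44°C → primer P1 is higher.

Primer P1, 56°C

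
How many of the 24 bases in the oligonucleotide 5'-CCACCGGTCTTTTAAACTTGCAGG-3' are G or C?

12

Base counts: C=7, G=5, A=5, T=7
Total G or C: 5 + 7 = 12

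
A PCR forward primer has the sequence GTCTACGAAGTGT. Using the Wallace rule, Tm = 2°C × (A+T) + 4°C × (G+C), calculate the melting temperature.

38°C

Base counts: C=2, G=4, T=4, A=3
A+T = 7, G+C = 6
Tm = 2×7 + 4×6 = 38°C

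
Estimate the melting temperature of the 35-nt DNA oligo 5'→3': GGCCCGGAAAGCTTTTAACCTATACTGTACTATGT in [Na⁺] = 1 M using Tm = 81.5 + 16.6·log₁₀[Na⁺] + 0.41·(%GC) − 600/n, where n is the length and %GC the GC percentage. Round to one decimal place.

81.9°C

Length n = 35. Scanning the sequence gives C=8, T=11, A=9, G=7.
G+C = 15, so %GC = 15/35 × 100 = 42.857%
Salt term: 16.6 × (0) = 0
GC term: 0.41 × 42.857 = 17.571; length term: −600/35 = −17.143
Tm = 81.5 + (0) + 17.571 − 17.143 = 81.928 → 81.9°C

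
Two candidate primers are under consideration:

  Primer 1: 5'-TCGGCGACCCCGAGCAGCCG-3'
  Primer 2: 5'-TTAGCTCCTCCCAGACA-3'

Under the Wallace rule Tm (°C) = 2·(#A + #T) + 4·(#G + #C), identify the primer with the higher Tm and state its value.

Primer 1: A+T=4, G+C=16 → Tm = 2(4)+4(16) = 72°C
Primer 2: A+T=8, G+C=9 → Tm = 2(8)+4(9) = 52°C
72°C vs 52°C → primer 1 is higher.

Primer 1, 72°C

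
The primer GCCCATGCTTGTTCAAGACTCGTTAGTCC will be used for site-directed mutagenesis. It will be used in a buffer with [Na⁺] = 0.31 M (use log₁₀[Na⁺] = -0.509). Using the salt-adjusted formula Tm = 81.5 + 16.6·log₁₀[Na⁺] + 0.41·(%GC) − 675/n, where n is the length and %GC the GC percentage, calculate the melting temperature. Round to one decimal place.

Length n = 29. Base counts: T=9, C=9, G=6, A=5
G+C = 15, so %GC = 15/29 × 100 = 51.724%
Salt term: 16.6 × (-0.509) = -8.449
GC term: 0.41 × 51.724 = 21.207; length term: −675/29 = −23.276
Tm = 81.5 + (-8.449) + 21.207 − 23.276 = 70.982 → 71.0°C

71.0°C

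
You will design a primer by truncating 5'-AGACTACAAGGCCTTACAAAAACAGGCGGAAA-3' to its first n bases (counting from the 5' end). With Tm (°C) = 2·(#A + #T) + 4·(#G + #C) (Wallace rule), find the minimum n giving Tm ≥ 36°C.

n = 12

First 11 bases: AGACTACAAGG → Tm = 32°C (< 36°C)
First 12 bases: AGACTACAAGGC → Tm = 36°C (≥ 36°C)
Each additional base adds 2°C (A/T) or 4°C (G/C), so Tm is non-decreasing in n; n = 12 is the first length to reach 36°C.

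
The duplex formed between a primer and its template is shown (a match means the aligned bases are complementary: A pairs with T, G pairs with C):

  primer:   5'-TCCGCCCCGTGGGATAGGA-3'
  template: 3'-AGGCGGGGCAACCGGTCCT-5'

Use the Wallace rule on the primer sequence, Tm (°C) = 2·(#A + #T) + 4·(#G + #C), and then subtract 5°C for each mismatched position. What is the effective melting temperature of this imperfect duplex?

Primer base counts: A=3, T=3, G=7, C=6 → A+T=6, G+C=13
Perfect-match Tm = 2(6) + 4(13) = 12 + 52 = 64°C
Mismatches (positions where the bases are not complementary): 3 (at positions 11, 14, 15)
Effective Tm = 64 − 3×5 = 64 − 15 = 49°C

49°C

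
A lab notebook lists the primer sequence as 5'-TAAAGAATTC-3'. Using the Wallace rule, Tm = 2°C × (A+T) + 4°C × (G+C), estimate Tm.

Base counts: G=1, T=3, A=5, C=1
So N_AT = 8 and N_GC = 2.
Tm = 2(8) + 4(2) = 16 + 8 = 24°C

24°C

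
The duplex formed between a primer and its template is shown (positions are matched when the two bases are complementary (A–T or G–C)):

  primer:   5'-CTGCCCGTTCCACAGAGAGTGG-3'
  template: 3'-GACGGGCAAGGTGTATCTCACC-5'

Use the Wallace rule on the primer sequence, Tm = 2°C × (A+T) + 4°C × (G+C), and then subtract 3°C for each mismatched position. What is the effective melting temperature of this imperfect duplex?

69°C

Primer base counts: A=4, T=4, G=7, C=7 → A+T=8, G+C=14
Perfect-match Tm = 2(8) + 4(14) = 16 + 56 = 72°C
Mismatches (positions where the bases are not complementary): 1 (at position 15)
Effective Tm = 72 − 1×3 = 72 − 3 = 69°C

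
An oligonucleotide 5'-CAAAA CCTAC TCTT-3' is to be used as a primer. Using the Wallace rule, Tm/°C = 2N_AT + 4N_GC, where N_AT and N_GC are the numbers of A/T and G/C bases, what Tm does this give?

38°C

Base counts: T=4, G=0, C=5, A=5
AT pairs contribute 9, GC pairs contribute 5.
Tm = 2×9 + 4×5 = 38°C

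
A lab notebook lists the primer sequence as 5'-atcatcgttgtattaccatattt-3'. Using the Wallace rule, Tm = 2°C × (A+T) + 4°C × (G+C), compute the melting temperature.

Counting bases: T=11, G=2, C=4, A=6
So N_AT = 17 and N_GC = 6.
Tm = 2×17 + 4×6 = 58°C

58°C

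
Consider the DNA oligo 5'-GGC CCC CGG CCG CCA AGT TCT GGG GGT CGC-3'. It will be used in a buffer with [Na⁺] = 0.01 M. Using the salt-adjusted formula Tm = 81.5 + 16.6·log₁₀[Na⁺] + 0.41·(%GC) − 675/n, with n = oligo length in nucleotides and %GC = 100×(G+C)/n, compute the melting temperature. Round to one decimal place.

58.6°C

Length n = 30. G=12, T=4, C=12, A=2
G+C = 24, so %GC = 24/30 × 100 = 80%
Salt term: 16.6 × (-2) = -33.2
GC term: 0.41 × 80 = 32.8; length term: −675/30 = −22.5
Tm = 81.5 + (-33.2) + 32.8 − 22.5 = 58.6 → 58.6°C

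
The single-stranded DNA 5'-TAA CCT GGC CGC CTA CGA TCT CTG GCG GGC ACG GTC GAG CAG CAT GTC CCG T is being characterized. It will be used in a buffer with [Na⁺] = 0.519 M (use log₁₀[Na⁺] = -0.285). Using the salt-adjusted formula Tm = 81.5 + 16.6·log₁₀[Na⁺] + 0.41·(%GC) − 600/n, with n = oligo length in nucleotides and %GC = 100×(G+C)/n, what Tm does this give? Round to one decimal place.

92.0°C

Length n = 52. Scanning the sequence gives A=8, G=16, C=18, T=10.
G+C = 34, so %GC = 34/52 × 100 = 65.385%
Salt term: 16.6 × (-0.285) = -4.731
GC term: 0.41 × 65.385 = 26.808; length term: −600/52 = −11.538
Tm = 81.5 + (-4.731) + 26.808 − 11.538 = 92.039 → 92.0°C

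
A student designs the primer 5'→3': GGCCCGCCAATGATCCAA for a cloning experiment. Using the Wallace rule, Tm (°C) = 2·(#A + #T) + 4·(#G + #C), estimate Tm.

Counting bases: T=2, A=5, G=4, C=7
So N_AT = 7 and N_GC = 11.
Tm = 4·11 + 2·7 = 44 + 14 = 58°C

58°C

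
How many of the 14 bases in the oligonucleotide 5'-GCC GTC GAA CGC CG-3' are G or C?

11

Scanning the sequence gives G=5, C=6, A=2, T=1.
G+C = 5 + 6 = 11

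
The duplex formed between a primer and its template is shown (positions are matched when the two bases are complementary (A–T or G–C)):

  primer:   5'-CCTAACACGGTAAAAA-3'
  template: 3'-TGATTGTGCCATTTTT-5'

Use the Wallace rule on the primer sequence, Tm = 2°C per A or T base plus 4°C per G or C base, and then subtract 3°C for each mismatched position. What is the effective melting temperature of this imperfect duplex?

41°C

Primer base counts: A=8, T=2, G=2, C=4 → A+T=10, G+C=6
Perfect-match Tm = 2(10) + 4(6) = 20 + 24 = 44°C
Mismatches (positions where the bases are not complementary): 1 (at position 1)
Effective Tm = 44 − 1×3 = 44 − 3 = 41°C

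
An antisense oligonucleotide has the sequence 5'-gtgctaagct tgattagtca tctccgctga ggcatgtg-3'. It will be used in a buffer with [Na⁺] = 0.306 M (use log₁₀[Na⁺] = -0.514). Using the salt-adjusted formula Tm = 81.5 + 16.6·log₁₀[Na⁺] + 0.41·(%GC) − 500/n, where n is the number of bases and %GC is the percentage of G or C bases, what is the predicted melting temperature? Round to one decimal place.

Length n = 38. A=7, T=12, C=8, G=11
G+C = 19, so %GC = 19/38 × 100 = 50%
Salt term: 16.6 × (-0.514) = -8.532
GC term: 0.41 × 50 = 20.5; length term: −500/38 = −13.158
Tm = 81.5 + (-8.532) + 20.5 − 13.158 = 80.31 → 80.3°C

80.3°C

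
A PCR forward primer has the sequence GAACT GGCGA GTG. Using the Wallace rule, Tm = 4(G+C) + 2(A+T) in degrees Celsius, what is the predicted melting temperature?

G=6, T=2, A=3, C=2
A+T = 5, G+C = 8
Tm = 4·8 + 2·5 = 32 + 10 = 42°C

42°C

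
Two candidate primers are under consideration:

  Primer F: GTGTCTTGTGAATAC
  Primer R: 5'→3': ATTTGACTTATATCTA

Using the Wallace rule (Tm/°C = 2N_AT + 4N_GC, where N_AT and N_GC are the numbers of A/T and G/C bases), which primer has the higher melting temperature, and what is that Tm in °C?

Primer F, 42°C

Primer F: A+T=9, G+C=6 → Tm = 2(9)+4(6) = 42°C
Primer R: A+T=13, G+C=3 → Tm = 2(13)+4(3) = 38°C
42°C vs 38°C → primer F is higher.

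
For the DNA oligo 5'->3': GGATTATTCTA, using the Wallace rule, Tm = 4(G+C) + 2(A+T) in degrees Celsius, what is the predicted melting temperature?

28°C

G=2, C=1, A=3, T=5
So N_AT = 8 and N_GC = 3.
Tm = 2×8 + 4×3 = 28°C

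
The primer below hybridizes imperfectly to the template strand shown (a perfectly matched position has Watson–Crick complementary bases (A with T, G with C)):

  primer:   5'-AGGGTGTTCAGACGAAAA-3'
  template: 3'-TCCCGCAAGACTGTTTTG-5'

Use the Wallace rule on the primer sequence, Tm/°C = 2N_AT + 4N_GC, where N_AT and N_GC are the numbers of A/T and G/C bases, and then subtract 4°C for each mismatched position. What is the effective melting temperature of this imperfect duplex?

Primer base counts: A=7, T=3, G=6, C=2 → A+T=10, G+C=8
Perfect-match Tm = 2(10) + 4(8) = 20 + 32 = 52°C
Mismatches (positions where the bases are not complementary): 4 (at positions 5, 10, 14, 18)
Effective Tm = 52 − 4×4 = 52 − 16 = 36°C

36°C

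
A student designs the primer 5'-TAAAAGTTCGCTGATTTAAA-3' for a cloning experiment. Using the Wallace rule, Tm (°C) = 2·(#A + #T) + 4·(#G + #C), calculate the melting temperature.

50°C

Counting bases: A=8, G=3, C=2, T=7
AT pairs contribute 15, GC pairs contribute 5.
Tm = 2×15 + 4×5 = 50°C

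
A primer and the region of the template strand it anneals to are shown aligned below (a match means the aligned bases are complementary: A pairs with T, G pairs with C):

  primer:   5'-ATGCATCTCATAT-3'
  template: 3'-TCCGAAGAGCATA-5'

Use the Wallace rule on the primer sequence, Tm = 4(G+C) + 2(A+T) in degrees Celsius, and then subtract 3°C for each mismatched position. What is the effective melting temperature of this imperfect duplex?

25°C

Primer base counts: A=4, T=5, G=1, C=3 → A+T=9, G+C=4
Perfect-match Tm = 2(9) + 4(4) = 18 + 16 = 34°C
Mismatches (positions where the bases are not complementary): 3 (at positions 2, 5, 10)
Effective Tm = 34 − 3×3 = 34 − 9 = 25°C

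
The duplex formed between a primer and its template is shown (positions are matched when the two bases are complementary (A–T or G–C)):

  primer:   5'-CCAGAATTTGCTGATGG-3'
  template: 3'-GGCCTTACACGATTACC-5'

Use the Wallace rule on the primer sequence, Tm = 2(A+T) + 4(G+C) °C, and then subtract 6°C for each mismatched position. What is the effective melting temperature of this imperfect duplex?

Primer base counts: A=4, T=5, G=5, C=3 → A+T=9, G+C=8
Perfect-match Tm = 2(9) + 4(8) = 18 + 32 = 50°C
Mismatches (positions where the bases are not complementary): 3 (at positions 3, 8, 13)
Effective Tm = 50 − 3×6 = 50 − 18 = 32°C

32°C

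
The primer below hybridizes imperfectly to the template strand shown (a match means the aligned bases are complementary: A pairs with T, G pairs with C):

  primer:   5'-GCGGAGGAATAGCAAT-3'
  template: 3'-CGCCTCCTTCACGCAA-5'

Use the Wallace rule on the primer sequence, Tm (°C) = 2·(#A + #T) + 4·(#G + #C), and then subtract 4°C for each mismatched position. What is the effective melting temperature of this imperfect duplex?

Primer base counts: A=6, T=2, G=6, C=2 → A+T=8, G+C=8
Perfect-match Tm = 2(8) + 4(8) = 16 + 32 = 48°C
Mismatches (positions where the bases are not complementary): 4 (at positions 10, 11, 14, 15)
Effective Tm = 48 − 4×4 = 48 − 16 = 32°C

32°C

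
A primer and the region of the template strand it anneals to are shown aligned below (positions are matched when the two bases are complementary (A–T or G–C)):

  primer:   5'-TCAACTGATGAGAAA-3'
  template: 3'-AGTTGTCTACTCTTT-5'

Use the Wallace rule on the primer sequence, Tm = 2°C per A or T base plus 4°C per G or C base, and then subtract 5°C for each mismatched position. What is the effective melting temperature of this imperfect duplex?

35°C

Primer base counts: A=7, T=3, G=3, C=2 → A+T=10, G+C=5
Perfect-match Tm = 2(10) + 4(5) = 20 + 20 = 40°C
Mismatches (positions where the bases are not complementary): 1 (at position 6)
Effective Tm = 40 − 1×5 = 40 − 5 = 35°C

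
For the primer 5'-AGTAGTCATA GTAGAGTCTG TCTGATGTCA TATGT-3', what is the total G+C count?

Scanning the sequence gives T=13, G=9, C=4, A=9.
G+C = 9 + 4 = 13

13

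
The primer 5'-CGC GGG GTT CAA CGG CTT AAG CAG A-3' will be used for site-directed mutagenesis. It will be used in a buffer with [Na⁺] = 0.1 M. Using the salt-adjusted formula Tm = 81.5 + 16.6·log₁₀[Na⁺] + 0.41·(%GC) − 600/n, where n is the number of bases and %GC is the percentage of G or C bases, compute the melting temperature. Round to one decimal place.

Length n = 25. Counting bases: T=4, A=6, C=6, G=9
G+C = 15, so %GC = 15/25 × 100 = 60%
Salt term: 16.6 × (-1) = -16.6
GC term: 0.41 × 60 = 24.6; length term: −600/25 = −24
Tm = 81.5 + (-16.6) + 24.6 − 24 = 65.5 → 65.5°C

65.5°C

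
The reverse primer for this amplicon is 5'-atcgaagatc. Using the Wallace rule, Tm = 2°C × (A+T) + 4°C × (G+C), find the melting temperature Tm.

28°C

Counting bases: A=4, G=2, C=2, T=2
So N_AT = 6 and N_GC = 4.
Tm = 2×6 + 4×4 = 28°C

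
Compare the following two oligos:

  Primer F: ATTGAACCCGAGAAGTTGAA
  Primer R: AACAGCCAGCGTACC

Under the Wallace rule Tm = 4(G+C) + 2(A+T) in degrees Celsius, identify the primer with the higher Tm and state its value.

Primer F, 56°C

Primer F: A+T=12, G+C=8 → Tm = 2(12)+4(8) = 56°C
Primer R: A+T=6, G+C=9 → Tm = 2(6)+4(9) = 48°C
56°C vs 48°C → primer F is higher.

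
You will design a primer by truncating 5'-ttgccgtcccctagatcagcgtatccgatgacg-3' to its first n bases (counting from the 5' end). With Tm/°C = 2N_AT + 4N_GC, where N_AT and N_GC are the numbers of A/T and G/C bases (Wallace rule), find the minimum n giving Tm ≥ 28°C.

n = 9

First 8 bases: TTGCCGTC → Tm = 26°C (< 28°C)
First 9 bases: TTGCCGTCC → Tm = 30°C (≥ 28°C)
Since every base adds ≥2°C, Tm only increases with n, so the threshold is first crossed at n = 9.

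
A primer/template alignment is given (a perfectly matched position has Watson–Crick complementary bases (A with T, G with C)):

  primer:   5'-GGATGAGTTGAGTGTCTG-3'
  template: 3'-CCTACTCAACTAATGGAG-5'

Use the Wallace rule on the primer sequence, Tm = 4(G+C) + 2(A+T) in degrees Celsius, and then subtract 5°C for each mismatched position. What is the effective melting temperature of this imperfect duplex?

Primer base counts: A=3, T=6, G=8, C=1 → A+T=9, G+C=9
Perfect-match Tm = 2(9) + 4(9) = 18 + 36 = 54°C
Mismatches (positions where the bases are not complementary): 4 (at positions 12, 14, 15, 18)
Effective Tm = 54 − 4×5 = 54 − 20 = 34°C

34°C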